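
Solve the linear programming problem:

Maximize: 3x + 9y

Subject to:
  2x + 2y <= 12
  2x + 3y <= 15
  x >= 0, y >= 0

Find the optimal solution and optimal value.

Feasible vertices: (0, 0), (0, 5), (3, 3), (6, 0)
Objective 3x + 9y at each:
  (0, 0): 0
  (0, 5): 45
  (3, 3): 36
  (6, 0): 18
Maximum is 45 at (0, 5).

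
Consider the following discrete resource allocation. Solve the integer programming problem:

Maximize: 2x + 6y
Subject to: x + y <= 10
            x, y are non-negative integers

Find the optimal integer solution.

Objective: 2x + 6y, constraint: x + y <= 10
Coefficient of y is 6 > coefficient of x is 2, so allocate the entire budget to y.
Optimal: x = 0, y = 10, value = 60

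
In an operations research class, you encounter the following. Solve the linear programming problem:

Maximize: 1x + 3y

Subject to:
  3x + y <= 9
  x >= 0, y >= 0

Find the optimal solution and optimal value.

The feasible region has vertices at [(0, 0), (3, 0), (0, 9)].
Checking objective 1x + 3y at each vertex:
  (0, 0): 1*0 + 3*0 = 0
  (3, 0): 1*3 + 3*0 = 3
  (0, 9): 1*0 + 3*9 = 27
Maximum is 27 at (0, 9).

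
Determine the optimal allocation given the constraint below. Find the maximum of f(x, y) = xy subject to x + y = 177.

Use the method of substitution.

Substitute y = 177 - x into f(x,y) = xy:
g(x) = x(177 - x) = 177x - x^2
g'(x) = 177 - 2x = 0  =>  x = 177/2
y = 177 - 177/2 = 177/2
Maximum value = (177/2) * (177/2) = 31329/4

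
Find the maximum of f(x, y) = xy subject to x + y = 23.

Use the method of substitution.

Substitute y = 23 - x into f(x,y) = xy:
g(x) = x(23 - x) = 23x - x^2
g'(x) = 23 - 2x = 0  =>  x = 23/2
y = 23 - 23/2 = 23/2
Maximum value = (23/2) * (23/2) = 529/4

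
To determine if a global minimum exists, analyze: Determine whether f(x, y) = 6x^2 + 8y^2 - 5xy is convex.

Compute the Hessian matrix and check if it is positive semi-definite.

f(x,y) = 6x^2 + 8y^2 - 5xy
Hessian H = [[12, -5], [-5, 16]]
trace(H) = 28, det(H) = 167
Eigenvalues: (28 +/- sqrt(116)) / 2 = 19.39, 8.615
Since both eigenvalues > 0, f is convex.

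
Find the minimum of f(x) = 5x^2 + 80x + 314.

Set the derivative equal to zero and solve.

f(x) = 5x^2 + 80x + 314
f'(x) = 10x + (80) = 0
x = -80/10 = -8
f(-8) = -6
Since f''(x) = 10 > 0, this is a minimum.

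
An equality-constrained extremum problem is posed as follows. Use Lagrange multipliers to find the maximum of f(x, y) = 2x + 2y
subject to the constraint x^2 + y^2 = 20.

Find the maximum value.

Set up Lagrange conditions: grad f = lambda * grad g
  2 = 2*lambda*x
  2 = 2*lambda*y
From these: x/y = 2/2, so x = 2t, y = 2t for some t.
Substitute into constraint: (2t)^2 + (2t)^2 = 20
  t^2 * 8 = 20
  t = sqrt(20/8)
Maximum = 2*x + 2*y = (2^2 + 2^2)*t = 8 * sqrt(20/8) = sqrt(160)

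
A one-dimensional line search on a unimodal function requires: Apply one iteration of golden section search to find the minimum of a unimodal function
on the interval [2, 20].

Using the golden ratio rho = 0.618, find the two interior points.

Golden section search on [2, 20].
Golden ratio rho = 0.618 (approx).
Interior points:
  x_1 = 2 + (1-0.618)*18 = 8.8760
  x_2 = 2 + 0.618*18 = 13.1240
Compare f(x_1) and f(x_2) to determine which subinterval to keep.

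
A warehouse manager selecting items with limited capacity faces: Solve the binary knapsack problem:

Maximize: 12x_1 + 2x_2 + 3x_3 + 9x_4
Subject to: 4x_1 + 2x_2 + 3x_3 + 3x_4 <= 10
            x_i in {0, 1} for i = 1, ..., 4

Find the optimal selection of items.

Items: item 1 (v=12, w=4), item 2 (v=2, w=2), item 3 (v=3, w=3), item 4 (v=9, w=3)
Capacity: 10
Checking all 16 subsets (w = total weight, v = total value):
  {}: w = 0, v = 0
  {1}: w = 4, v = 12
  {2}: w = 2, v = 2
  {3}: w = 3, v = 3
  {4}: w = 3, v = 9
  {1, 2}: w = 6, v = 14
  {1, 3}: w = 7, v = 15
  {1, 4}: w = 7, v = 21
  {2, 3}: w = 5, v = 5
  {2, 4}: w = 5, v = 11
  {3, 4}: w = 6, v = 12
  {1, 2, 3}: w = 9, v = 17
  {1, 2, 4}: w = 9, v = 23
  {1, 3, 4}: w = 10, v = 24
  {2, 3, 4}: w = 8, v = 14
  {1, 2, 3, 4}: w = 12 > 10, infeasible
Best feasible subset: items [1, 3, 4]
Total weight: 10 <= 10, total value: 24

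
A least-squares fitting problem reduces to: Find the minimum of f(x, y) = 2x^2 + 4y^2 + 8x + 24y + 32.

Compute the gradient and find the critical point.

f(x,y) = 2x^2 + 4y^2 + 8x + 24y + 32
df/dx = 4x + (8) = 0  =>  x = -2
df/dy = 8y + (24) = 0  =>  y = -3
f(-2, -3) = 2*(-2)^2 + 4*(-3)^2 + 8*(-2) + 24*(-3) + 32 = -12
Hessian is diagonal with entries 4, 8 > 0, so this is a minimum.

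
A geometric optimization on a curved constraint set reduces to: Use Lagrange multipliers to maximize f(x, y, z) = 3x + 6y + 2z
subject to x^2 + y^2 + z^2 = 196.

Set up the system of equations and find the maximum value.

Lagrange conditions: 3 = 2*lambda*x, 6 = 2*lambda*y, 2 = 2*lambda*z
So x:3 = y:6 = z:2, i.e. x = 3t, y = 6t, z = 2t
Constraint: t^2*(3^2 + 6^2 + 2^2) = 196
  t^2 * 49 = 196  =>  t = sqrt(4)
Maximum = 3*3t + 6*6t + 2*2t = 49*sqrt(4) = 98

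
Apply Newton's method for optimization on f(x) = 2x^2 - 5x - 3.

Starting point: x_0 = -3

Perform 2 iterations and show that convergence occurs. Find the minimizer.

f(x) = 2x^2 - 5x - 3, f'(x) = 4x + (-5), f''(x) = 4
Step 1: f'(-3) = -17, x_1 = -3 - -17/4 = 5/4
Step 2: f'(5/4) = 0, x_2 = 5/4 (converged)
Newton's method converges in 1 step for quadratics.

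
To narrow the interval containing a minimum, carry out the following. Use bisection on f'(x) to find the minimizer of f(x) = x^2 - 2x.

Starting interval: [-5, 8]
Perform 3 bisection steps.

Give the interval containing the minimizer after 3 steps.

Finding critical point of f(x) = x^2 - 2x using bisection on f'(x) = 2x + -2.
f'(x) = 0 when x = 1.
Starting interval: [-5, 8]
Step 1: mid = 3/2, f'(mid) = 1, new interval = [-5, 3/2]
Step 2: mid = -7/4, f'(mid) = -11/2, new interval = [-7/4, 3/2]
Step 3: mid = -1/8, f'(mid) = -9/4, new interval = [-1/8, 3/2]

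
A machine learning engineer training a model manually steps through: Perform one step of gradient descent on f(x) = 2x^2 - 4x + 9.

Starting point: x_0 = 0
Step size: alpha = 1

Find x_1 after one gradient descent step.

f(x) = 2x^2 - 4x + 9
f'(x) = 4x - 4
f'(0) = 4*0 + (-4) = -4
x_1 = x_0 - alpha * f'(x_0) = 0 - 1 * -4 = 4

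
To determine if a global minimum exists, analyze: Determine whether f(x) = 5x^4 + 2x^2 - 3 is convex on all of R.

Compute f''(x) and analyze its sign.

f(x) = 5x^4 + 2x^2 - 3
f'(x) = 20x^3 + 4x
f''(x) = 60x^2 + 4
f''(x) = 60x^2 + 4 >= 4 > 0 for all x
Therefore, f is convex on R.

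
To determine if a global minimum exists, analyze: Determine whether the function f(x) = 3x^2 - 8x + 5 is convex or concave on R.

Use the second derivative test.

f(x) = 3x^2 - 8x + 5
f'(x) = 6x - 8
f''(x) = 6
Since f''(x) = 6 > 0 for all x, f is convex on R.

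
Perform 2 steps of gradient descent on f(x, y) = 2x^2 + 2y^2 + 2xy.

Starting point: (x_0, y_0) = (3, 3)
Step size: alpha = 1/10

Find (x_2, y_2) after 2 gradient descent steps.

f(x,y) = 2x^2 + 2y^2 + 2xy
grad_x = 4x + 2y, grad_y = 4y + 2x
Step 1: grad = (18, 18), (6/5, 6/5)
Step 2: grad = (36/5, 36/5), (12/25, 12/25)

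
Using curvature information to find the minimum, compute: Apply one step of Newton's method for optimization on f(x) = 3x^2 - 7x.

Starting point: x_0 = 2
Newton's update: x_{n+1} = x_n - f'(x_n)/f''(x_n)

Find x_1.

f(x) = 3x^2 - 7x
f'(x) = 6x + (-7), f''(x) = 6
Newton step: x_1 = x_0 - f'(x_0)/f''(x_0)
f'(2) = 5
x_1 = 2 - 5/6 = 7/6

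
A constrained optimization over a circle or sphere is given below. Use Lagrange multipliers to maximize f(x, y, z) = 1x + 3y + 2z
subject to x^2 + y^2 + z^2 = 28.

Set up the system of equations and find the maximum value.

Lagrange conditions: 1 = 2*lambda*x, 3 = 2*lambda*y, 2 = 2*lambda*z
So x:1 = y:3 = z:2, i.e. x = 1t, y = 3t, z = 2t
Constraint: t^2*(1^2 + 3^2 + 2^2) = 28
  t^2 * 14 = 28  =>  t = sqrt(2)
Maximum = 1*1t + 3*3t + 2*2t = 14*sqrt(2) = sqrt(392)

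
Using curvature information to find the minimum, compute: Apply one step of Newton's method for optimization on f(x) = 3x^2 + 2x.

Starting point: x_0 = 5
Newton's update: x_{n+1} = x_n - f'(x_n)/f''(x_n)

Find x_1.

f(x) = 3x^2 + 2x
f'(x) = 6x + (2), f''(x) = 6
Newton step: x_1 = x_0 - f'(x_0)/f''(x_0)
f'(5) = 32
x_1 = 5 - 32/6 = -1/3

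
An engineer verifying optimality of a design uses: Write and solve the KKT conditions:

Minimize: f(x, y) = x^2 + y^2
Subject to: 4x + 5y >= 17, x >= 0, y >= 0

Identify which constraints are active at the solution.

KKT conditions for min x^2 + y^2 s.t. 4x + 5y >= 17, x >= 0, y >= 0:
Stationarity: 2x = mu*4 + mu_x, 2y = mu*5 + mu_y, with mu, mu_x, mu_y >= 0
Complementary slackness: mu*(4x + 5y - 17) = 0, mu_x*x = 0, mu_y*y = 0
(0, 0) is infeasible (4*0 + 5*0 < 17), so if mu = 0 stationarity would force x = mu_x/2 >= 0, y = mu_y/2 >= 0 with mu_x*x = mu_y*y = 0, i.e. x = y = 0: contradiction. Hence mu > 0 and 4x + 5y = 17 is active.
Try x > 0, y > 0 (so mu_x = mu_y = 0): x = 4*mu/2, y = 5*mu/2
Substitute: 4*(4*mu/2) + 5*(5*mu/2) = 17
  mu*41/2 = 17 => mu = 34/41
x* = 68/41 > 0, y* = 85/41 > 0, consistent with mu_x = mu_y = 0.
f is convex and the constraints are linear, so this KKT point is the global minimum.
f* = 289/41
Active constraints: 4x + 5y >= 17 (holds with equality, mu = 34/41 > 0); x >= 0 and y >= 0 are inactive (mu_x = mu_y = 0).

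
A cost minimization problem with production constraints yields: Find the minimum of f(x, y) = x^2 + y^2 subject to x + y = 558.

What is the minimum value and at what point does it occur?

Substitute y = 558 - x into f(x,y) = x^2 + y^2:
g(x) = x^2 + (558 - x)^2 = 2x^2 - 1116x + 311364
g'(x) = 4x - 1116 = 0  =>  x = 279
y = 558 - 279 = 279
Minimum value = 279^2 + 279^2 = 155682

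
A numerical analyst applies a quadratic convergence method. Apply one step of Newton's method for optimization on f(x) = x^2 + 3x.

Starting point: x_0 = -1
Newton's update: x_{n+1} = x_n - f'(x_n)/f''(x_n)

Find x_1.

f(x) = x^2 + 3x
f'(x) = 2x + (3), f''(x) = 2
Newton step: x_1 = x_0 - f'(x_0)/f''(x_0)
f'(-1) = 1
x_1 = -1 - 1/2 = -3/2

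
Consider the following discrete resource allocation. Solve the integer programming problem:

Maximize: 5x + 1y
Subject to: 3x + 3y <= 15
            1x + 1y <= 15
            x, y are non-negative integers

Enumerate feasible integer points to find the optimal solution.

Constraint 1: 3x + 3y <= 15
Constraint 2: 1x + 1y <= 15
Feasible x range (need y >= 0): 0 <= x <= min(15/3, 15/1) => x in {0, ..., 5}.
Enumerate feasible integer points row by row (the coefficient of y is 1 > 0, so for each x the largest feasible y gives the best value):
  x = 0: y <= min((15 - 3*0)/3, (15 - 1*0)/1) => y in {0, ..., 5}; best 5*0 + 1*5 = 5
  x = 1: y <= min((15 - 3*1)/3, (15 - 1*1)/1) => y in {0, ..., 4}; best 5*1 + 1*4 = 9
  x = 2: y <= min((15 - 3*2)/3, (15 - 1*2)/1) => y in {0, ..., 3}; best 5*2 + 1*3 = 13
  x = 3: y <= min((15 - 3*3)/3, (15 - 1*3)/1) => y in {0, ..., 2}; best 5*3 + 1*2 = 17
  x = 4: y <= min((15 - 3*4)/3, (15 - 1*4)/1) => y in {0, ..., 1}; best 5*4 + 1*1 = 21
  x = 5: y <= min((15 - 3*5)/3, (15 - 1*5)/1) => y in {0}; best 5*5 + 1*0 = 25
The maximum 5x + 1y = 25 is achieved at x = 5, y = 0.
Check: 3*5 + 3*0 = 15 <= 15 and 1*5 + 1*0 = 5 <= 15.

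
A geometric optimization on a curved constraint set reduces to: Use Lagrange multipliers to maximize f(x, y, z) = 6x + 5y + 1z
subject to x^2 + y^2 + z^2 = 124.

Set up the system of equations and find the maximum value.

Lagrange conditions: 6 = 2*lambda*x, 5 = 2*lambda*y, 1 = 2*lambda*z
So x:6 = y:5 = z:1, i.e. x = 6t, y = 5t, z = 1t
Constraint: t^2*(6^2 + 5^2 + 1^2) = 124
  t^2 * 62 = 124  =>  t = sqrt(2)
Maximum = 6*6t + 5*5t + 1*1t = 62*sqrt(2) = sqrt(7688)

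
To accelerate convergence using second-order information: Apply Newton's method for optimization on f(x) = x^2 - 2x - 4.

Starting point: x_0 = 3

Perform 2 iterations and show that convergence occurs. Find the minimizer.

f(x) = x^2 - 2x - 4, f'(x) = 2x + (-2), f''(x) = 2
Step 1: f'(3) = 4, x_1 = 3 - 4/2 = 1
Step 2: f'(1) = 0, x_2 = 1 (converged)
Newton's method converges in 1 step for quadratics.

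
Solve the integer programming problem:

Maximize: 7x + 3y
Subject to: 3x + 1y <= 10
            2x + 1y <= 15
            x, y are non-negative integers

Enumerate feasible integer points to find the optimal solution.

Constraint 1: 3x + 1y <= 10
Constraint 2: 2x + 1y <= 15
Feasible x range (need y >= 0): 0 <= x <= min(10/3, 15/2) => x in {0, ..., 3}.
Enumerate feasible integer points row by row (the coefficient of y is 3 > 0, so for each x the largest feasible y gives the best value):
  x = 0: y <= min((10 - 3*0)/1, (15 - 2*0)/1) => y in {0, ..., 10}; best 7*0 + 3*10 = 30
  x = 1: y <= min((10 - 3*1)/1, (15 - 2*1)/1) => y in {0, ..., 7}; best 7*1 + 3*7 = 28
  x = 2: y <= min((10 - 3*2)/1, (15 - 2*2)/1) => y in {0, ..., 4}; best 7*2 + 3*4 = 26
  x = 3: y <= min((10 - 3*3)/1, (15 - 2*3)/1) => y in {0, ..., 1}; best 7*3 + 3*1 = 24
The maximum 7x + 3y = 30 is achieved at x = 0, y = 10.
Check: 3*0 + 1*10 = 10 <= 10 and 2*0 + 1*10 = 10 <= 15.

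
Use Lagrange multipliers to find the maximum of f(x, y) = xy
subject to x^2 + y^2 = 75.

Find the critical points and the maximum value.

Lagrange conditions: y = 2*lambda*x and x = 2*lambda*y
If x = 0 then y = 0, violating the constraint, so x, y != 0.
Dividing: y/x = x/y => x^2 = y^2 => y = x or y = -x
Constraint: 2x^2 = 75 => x^2 = 75/2 => x = +/-sqrt(75/2)
Critical points: (sqrt(75/2), sqrt(75/2)), (-sqrt(75/2), -sqrt(75/2)), (sqrt(75/2), -sqrt(75/2)), (-sqrt(75/2), sqrt(75/2))
  y = x:  xy = x^2 = 75/2  at (sqrt(75/2), sqrt(75/2)) and (-sqrt(75/2), -sqrt(75/2))
  y = -x: xy = -x^2 = -75/2 at (sqrt(75/2), -sqrt(75/2)) and (-sqrt(75/2), sqrt(75/2))
Maximum xy = 75/2 at (sqrt(75/2), sqrt(75/2)) and (-sqrt(75/2), -sqrt(75/2))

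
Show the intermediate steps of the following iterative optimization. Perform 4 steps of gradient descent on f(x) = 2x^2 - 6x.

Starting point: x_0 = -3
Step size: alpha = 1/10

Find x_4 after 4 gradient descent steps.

f(x) = 2x^2 - 6x, f'(x) = 4x + (-6)
Step 1: f'(-3) = -18, x_1 = -3 - 1/10 * -18 = -6/5
Step 2: f'(-6/5) = -54/5, x_2 = -6/5 - 1/10 * -54/5 = -3/25
Step 3: f'(-3/25) = -162/25, x_3 = -3/25 - 1/10 * -162/25 = 66/125
Step 4: f'(66/125) = -486/125, x_4 = 66/125 - 1/10 * -486/125 = 573/625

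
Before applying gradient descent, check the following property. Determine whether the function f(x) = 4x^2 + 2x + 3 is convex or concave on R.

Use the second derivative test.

f(x) = 4x^2 + 2x + 3
f'(x) = 8x + 2
f''(x) = 8
Since f''(x) = 8 > 0 for all x, f is convex on R.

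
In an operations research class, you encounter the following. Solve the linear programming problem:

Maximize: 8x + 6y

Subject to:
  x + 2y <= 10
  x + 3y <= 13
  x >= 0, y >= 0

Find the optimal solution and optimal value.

Feasible vertices: (0, 0), (0, 13/3), (4, 3), (10, 0)
Objective 8x + 6y at each:
  (0, 0): 0
  (0, 13/3): 26
  (4, 3): 50
  (10, 0): 80
Maximum is 80 at (10, 0).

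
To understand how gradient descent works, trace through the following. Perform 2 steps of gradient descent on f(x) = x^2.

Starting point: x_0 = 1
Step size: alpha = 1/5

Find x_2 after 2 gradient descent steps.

f(x) = x^2, f'(x) = 2x + (0)
Step 1: f'(1) = 2, x_1 = 1 - 1/5 * 2 = 3/5
Step 2: f'(3/5) = 6/5, x_2 = 3/5 - 1/5 * 6/5 = 9/25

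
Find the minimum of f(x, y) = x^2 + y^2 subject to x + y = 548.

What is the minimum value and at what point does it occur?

Substitute y = 548 - x into f(x,y) = x^2 + y^2:
g(x) = x^2 + (548 - x)^2 = 2x^2 - 1096x + 300304
g'(x) = 4x - 1096 = 0  =>  x = 274
y = 548 - 274 = 274
Minimum value = 274^2 + 274^2 = 150152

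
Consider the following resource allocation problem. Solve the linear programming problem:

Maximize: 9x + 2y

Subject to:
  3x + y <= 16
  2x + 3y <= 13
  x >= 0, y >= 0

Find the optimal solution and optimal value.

Feasible vertices: (0, 0), (0, 13/3), (5, 1), (16/3, 0)
Objective 9x + 2y at each:
  (0, 0): 0
  (0, 13/3): 26/3
  (5, 1): 47
  (16/3, 0): 48
Maximum is 48 at (16/3, 0).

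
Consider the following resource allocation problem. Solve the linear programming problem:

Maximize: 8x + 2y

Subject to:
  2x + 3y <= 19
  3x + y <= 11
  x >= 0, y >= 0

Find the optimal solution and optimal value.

Feasible vertices: (0, 0), (0, 19/3), (2, 5), (11/3, 0)
Objective 8x + 2y at each:
  (0, 0): 0
  (0, 19/3): 38/3
  (2, 5): 26
  (11/3, 0): 88/3
Maximum is 88/3 at (11/3, 0).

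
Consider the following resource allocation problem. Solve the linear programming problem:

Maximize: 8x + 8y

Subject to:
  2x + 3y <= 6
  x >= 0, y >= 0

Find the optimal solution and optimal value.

The feasible region has vertices at [(0, 0), (3, 0), (0, 2)].
Checking objective 8x + 8y at each vertex:
  (0, 0): 8*0 + 8*0 = 0
  (3, 0): 8*3 + 8*0 = 24
  (0, 2): 8*0 + 8*2 = 16
Maximum is 24 at (3, 0).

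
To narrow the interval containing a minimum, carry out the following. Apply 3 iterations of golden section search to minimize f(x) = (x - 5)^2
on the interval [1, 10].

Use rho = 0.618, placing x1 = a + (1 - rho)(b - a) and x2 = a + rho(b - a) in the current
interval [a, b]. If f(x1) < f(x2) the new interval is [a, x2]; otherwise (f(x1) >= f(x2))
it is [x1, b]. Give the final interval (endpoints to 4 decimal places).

Golden section search for min of f(x) = (x - 5)^2 on [1, 10].
Each step: x1 = a + (1 - rho)(b - a), x2 = a + rho(b - a); if f(x1) < f(x2) keep [a, x2], otherwise keep [x1, b].
Step 1: [1.0000, 10.0000], x1=4.4380 (f=0.3158), x2=6.5620 (f=2.4398); f(x1) < f(x2) => keep [1.0000, 6.5620]
Step 2: [1.0000, 6.5620], x1=3.1247 (f=3.5168), x2=4.4373 (f=0.3166); f(x1) > f(x2) => keep [3.1247, 6.5620]
Step 3: [3.1247, 6.5620], x1=4.4377 (f=0.3161), x2=5.2489 (f=0.0620); f(x1) > f(x2) => keep [4.4377, 6.5620]
Final interval: [4.4377, 6.5620]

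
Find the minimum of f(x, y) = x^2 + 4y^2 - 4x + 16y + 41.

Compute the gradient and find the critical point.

f(x,y) = x^2 + 4y^2 - 4x + 16y + 41
df/dx = 2x + (-4) = 0  =>  x = 2
df/dy = 8y + (16) = 0  =>  y = -2
f(2, -2) = 1*(2)^2 + 4*(-2)^2 + -4*(2) + 16*(-2) + 41 = 21
Hessian is diagonal with entries 2, 8 > 0, so this is a minimum.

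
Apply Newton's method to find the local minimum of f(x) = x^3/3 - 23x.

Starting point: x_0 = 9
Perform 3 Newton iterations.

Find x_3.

f(x) = x^3/3 - 23x
f'(x) = x^2 - 23, f''(x) = 2x
Newton update: x_{n+1} = x_n - (x_n^2 - 23)/(2*x_n)
Step 1: x_0 = 9, f'=58, f''=18, x_1 = 52/9
Step 2: x_1 = 52/9, f'=841/81, f''=104/9, x_2 = 4567/936
Step 3: x_2 = 4567/936, f'=707281/876096, f''=4567/468, x_3 = 41007697/8549424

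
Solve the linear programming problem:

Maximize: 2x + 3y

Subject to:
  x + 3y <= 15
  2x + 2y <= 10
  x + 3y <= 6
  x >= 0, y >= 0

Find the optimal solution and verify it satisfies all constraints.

Feasible vertices: (0, 0), (0, 2), (9/2, 1/2), (5, 0)
Objective 2x + 3y at each vertex:
  (0, 0): 0
  (0, 2): 6
  (9/2, 1/2): 21/2
  (5, 0): 10
Maximum is 21/2 at (9/2, 1/2).
Verify constraints at (x, y) = (9/2, 1/2):
  1*(9/2) + 3*(1/2) = 6 <= 15
  2*(9/2) + 2*(1/2) = 10 <= 10 (active)
  1*(9/2) + 3*(1/2) = 6 <= 6 (active)
  x = 9/2 >= 0, y = 1/2 >= 0. All constraints satisfied.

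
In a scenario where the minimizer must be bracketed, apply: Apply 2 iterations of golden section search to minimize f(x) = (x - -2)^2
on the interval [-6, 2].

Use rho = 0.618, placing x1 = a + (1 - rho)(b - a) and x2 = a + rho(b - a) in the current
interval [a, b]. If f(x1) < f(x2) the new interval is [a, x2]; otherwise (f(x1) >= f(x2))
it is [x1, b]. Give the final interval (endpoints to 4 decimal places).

Golden section search for min of f(x) = (x - -2)^2 on [-6, 2].
Each step: x1 = a + (1 - rho)(b - a), x2 = a + rho(b - a); if f(x1) < f(x2) keep [a, x2], otherwise keep [x1, b].
Step 1: [-6.0000, 2.0000], x1=-2.9440 (f=0.8911), x2=-1.0560 (f=0.8911); f(x1) = f(x2) (tie, not '<') => keep [-2.9440, 2.0000]
Step 2: [-2.9440, 2.0000], x1=-1.0554 (f=0.8923), x2=0.1114 (f=4.4580); f(x1) < f(x2) => keep [-2.9440, 0.1114]
Final interval: [-2.9440, 0.1114]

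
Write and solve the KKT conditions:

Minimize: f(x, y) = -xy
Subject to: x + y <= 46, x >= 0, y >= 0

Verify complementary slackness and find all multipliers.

Problem: min -xy s.t. x + y <= 46 (multiplier lambda), x >= 0 (mu_x), y >= 0 (mu_y)
KKT stationarity: -y + lambda - mu_x = 0, -x + lambda - mu_y = 0, with lambda, mu_x, mu_y >= 0
Complementary slackness: lambda*(x + y - 46) = 0, mu_x*x = 0, mu_y*y = 0
If lambda = 0: y = -mu_x <= 0 and x = -mu_y <= 0 force x = y = 0 with f = 0; but x = y = 23 is feasible with f = -529 < 0, so this is not the minimum. Hence lambda > 0 and x + y = 46.
Try x > 0, y > 0 (so mu_x = mu_y = 0): y = lambda, x = lambda => x = y = lambda
x + y = 46 => 2*lambda = 46 => lambda = 23
x* = y* = 23 > 0, consistent with mu_x = mu_y = 0.
(Any feasible point with x = 0 or y = 0 has f = 0 > -529, so the minimum is not on those boundaries.)
min(-xy) = -529 (i.e. max xy = 529)
Multipliers: lambda = 23, mu_x = 0, mu_y = 0
Complementary slackness: lambda*(x + y - 46) = 23*(23 + 23 - 46) = 0, mu_x*x = 0*23 = 0, mu_y*y = 0*23 = 0. Satisfied.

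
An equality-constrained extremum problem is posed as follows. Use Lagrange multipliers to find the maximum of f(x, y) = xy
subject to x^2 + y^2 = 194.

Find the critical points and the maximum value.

Lagrange conditions: y = 2*lambda*x and x = 2*lambda*y
If x = 0 then y = 0, violating the constraint, so x, y != 0.
Dividing: y/x = x/y => x^2 = y^2 => y = x or y = -x
Constraint: 2x^2 = 194 => x^2 = 97 => x = +/-sqrt(97)
Critical points: (sqrt(97), sqrt(97)), (-sqrt(97), -sqrt(97)), (sqrt(97), -sqrt(97)), (-sqrt(97), sqrt(97))
  y = x:  xy = x^2 = 97  at (sqrt(97), sqrt(97)) and (-sqrt(97), -sqrt(97))
  y = -x: xy = -x^2 = -97 at (sqrt(97), -sqrt(97)) and (-sqrt(97), sqrt(97))
Maximum xy = 97 at (sqrt(97), sqrt(97)) and (-sqrt(97), -sqrt(97))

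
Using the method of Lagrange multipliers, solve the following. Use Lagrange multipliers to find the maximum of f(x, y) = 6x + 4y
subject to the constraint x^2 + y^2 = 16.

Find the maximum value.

Set up Lagrange conditions: grad f = lambda * grad g
  6 = 2*lambda*x
  4 = 2*lambda*y
From these: x/y = 6/4, so x = 6t, y = 4t for some t.
Substitute into constraint: (6t)^2 + (4t)^2 = 16
  t^2 * 52 = 16
  t = sqrt(16/52)
Maximum = 6*x + 4*y = (6^2 + 4^2)*t = 52 * sqrt(16/52) = sqrt(832)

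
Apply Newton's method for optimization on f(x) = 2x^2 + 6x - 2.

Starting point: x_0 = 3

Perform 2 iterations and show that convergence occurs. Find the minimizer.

f(x) = 2x^2 + 6x - 2, f'(x) = 4x + (6), f''(x) = 4
Step 1: f'(3) = 18, x_1 = 3 - 18/4 = -3/2
Step 2: f'(-3/2) = 0, x_2 = -3/2 (converged)
Newton's method converges in 1 step for quadratics.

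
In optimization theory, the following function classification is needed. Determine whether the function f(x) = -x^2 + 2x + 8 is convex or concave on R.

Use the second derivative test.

f(x) = -x^2 + 2x + 8
f'(x) = -2x + 2
f''(x) = -2
Since f''(x) = -2 < 0 for all x, f is concave on R.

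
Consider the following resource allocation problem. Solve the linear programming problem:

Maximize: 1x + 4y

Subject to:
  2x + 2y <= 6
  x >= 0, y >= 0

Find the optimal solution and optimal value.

The feasible region has vertices at [(0, 0), (3, 0), (0, 3)].
Checking objective 1x + 4y at each vertex:
  (0, 0): 1*0 + 4*0 = 0
  (3, 0): 1*3 + 4*0 = 3
  (0, 3): 1*0 + 4*3 = 12
Maximum is 12 at (0, 3).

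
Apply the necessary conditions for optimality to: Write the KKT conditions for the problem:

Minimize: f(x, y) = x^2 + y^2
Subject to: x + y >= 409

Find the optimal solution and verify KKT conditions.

KKT conditions for min x^2 + y^2 s.t. x + y >= 409:
Stationarity: 2x = mu, 2y = mu
So x = y = mu/2.
Complementary slackness: mu*(x + y - 409) = 0
Primal feasibility: x + y >= 409; dual feasibility: mu >= 0
If mu = 0 then x = y = 0, but 0 + 0 < 409 is infeasible, so the constraint is active.
Constraint active: x + y = 2*(mu/2) = 409 => mu = 409
x = y = 409/2, f = 167281/2
Verify: stationarity 2*(409/2) = 409 = mu; primal 409/2 + 409/2 = 409 >= 409; dual mu = 409 >= 0; complementary slackness 409*(409 - 409) = 0. All KKT conditions hold.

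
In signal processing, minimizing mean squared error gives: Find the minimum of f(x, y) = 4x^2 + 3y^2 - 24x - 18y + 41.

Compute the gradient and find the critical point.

f(x,y) = 4x^2 + 3y^2 - 24x - 18y + 41
df/dx = 8x + (-24) = 0  =>  x = 3
df/dy = 6y + (-18) = 0  =>  y = 3
f(3, 3) = 4*(3)^2 + 3*(3)^2 + -24*(3) + -18*(3) + 41 = -22
Hessian is diagonal with entries 8, 6 > 0, so this is a minimum.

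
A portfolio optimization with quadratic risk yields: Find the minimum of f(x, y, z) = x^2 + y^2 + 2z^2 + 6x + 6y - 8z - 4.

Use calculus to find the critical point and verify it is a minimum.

f(x,y,z) = x^2 + y^2 + 2z^2 + 6x + 6y - 8z - 4
df/dx = 2x + (6) = 0 => x = -3
df/dy = 2y + (6) = 0 => y = -3
df/dz = 4z + (-8) = 0 => z = 2
f(-3,-3,2) = 1*(-3)^2 + 1*(-3)^2 + 2*(2)^2 + 6*(-3) + 6*(-3) + -8*(2) + -4 = -30
Hessian is diagonal with entries 2, 2, 4 > 0, confirmed minimum.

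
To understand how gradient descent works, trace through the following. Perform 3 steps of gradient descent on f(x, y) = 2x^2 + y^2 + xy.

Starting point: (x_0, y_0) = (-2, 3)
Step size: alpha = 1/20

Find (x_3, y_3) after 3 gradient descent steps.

f(x,y) = 2x^2 + y^2 + xy
grad_x = 4x + 1y, grad_y = 2y + 1x
Step 1: grad = (-5, 4), (-7/4, 14/5)
Step 2: grad = (-21/5, 77/20), (-77/50, 1043/400)
Step 3: grad = (-1421/400, 147/40), (-10899/8000, 1939/800)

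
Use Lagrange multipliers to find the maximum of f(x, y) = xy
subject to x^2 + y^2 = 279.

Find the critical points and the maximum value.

Lagrange conditions: y = 2*lambda*x and x = 2*lambda*y
If x = 0 then y = 0, violating the constraint, so x, y != 0.
Dividing: y/x = x/y => x^2 = y^2 => y = x or y = -x
Constraint: 2x^2 = 279 => x^2 = 279/2 => x = +/-sqrt(279/2)
Critical points: (sqrt(279/2), sqrt(279/2)), (-sqrt(279/2), -sqrt(279/2)), (sqrt(279/2), -sqrt(279/2)), (-sqrt(279/2), sqrt(279/2))
  y = x:  xy = x^2 = 279/2  at (sqrt(279/2), sqrt(279/2)) and (-sqrt(279/2), -sqrt(279/2))
  y = -x: xy = -x^2 = -279/2 at (sqrt(279/2), -sqrt(279/2)) and (-sqrt(279/2), sqrt(279/2))
Maximum xy = 279/2 at (sqrt(279/2), sqrt(279/2)) and (-sqrt(279/2), -sqrt(279/2))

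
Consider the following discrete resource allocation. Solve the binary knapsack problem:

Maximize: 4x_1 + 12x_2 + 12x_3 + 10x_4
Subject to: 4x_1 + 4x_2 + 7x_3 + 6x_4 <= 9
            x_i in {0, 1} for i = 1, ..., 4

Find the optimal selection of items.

Items: item 1 (v=4, w=4), item 2 (v=12, w=4), item 3 (v=12, w=7), item 4 (v=10, w=6)
Capacity: 9
Checking all 16 subsets (w = total weight, v = total value):
  {}: w = 0, v = 0
  {1}: w = 4, v = 4
  {2}: w = 4, v = 12
  {3}: w = 7, v = 12
  {4}: w = 6, v = 10
  {1, 2}: w = 8, v = 16
  {1, 3}: w = 11 > 9, infeasible
  {1, 4}: w = 10 > 9, infeasible
  {2, 3}: w = 11 > 9, infeasible
  {2, 4}: w = 10 > 9, infeasible
  {3, 4}: w = 13 > 9, infeasible
  {1, 2, 3}: w = 15 > 9, infeasible
  {1, 2, 4}: w = 14 > 9, infeasible
  {1, 3, 4}: w = 17 > 9, infeasible
  {2, 3, 4}: w = 17 > 9, infeasible
  {1, 2, 3, 4}: w = 21 > 9, infeasible
Best feasible subset: items [1, 2]
Total weight: 8 <= 9, total value: 16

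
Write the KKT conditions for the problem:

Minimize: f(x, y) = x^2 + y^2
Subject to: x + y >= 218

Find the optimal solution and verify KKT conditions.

KKT conditions for min x^2 + y^2 s.t. x + y >= 218:
Stationarity: 2x = mu, 2y = mu
So x = y = mu/2.
Complementary slackness: mu*(x + y - 218) = 0
Primal feasibility: x + y >= 218; dual feasibility: mu >= 0
If mu = 0 then x = y = 0, but 0 + 0 < 218 is infeasible, so the constraint is active.
Constraint active: x + y = 2*(mu/2) = 218 => mu = 218
x = y = 109, f = 23762
Verify: stationarity 2*109 = 218 = mu; primal 109 + 109 = 218 >= 218; dual mu = 218 >= 0; complementary slackness 218*(218 - 218) = 0. All KKT conditions hold.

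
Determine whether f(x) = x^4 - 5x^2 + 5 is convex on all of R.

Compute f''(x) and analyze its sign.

f(x) = x^4 - 5x^2 + 5
f'(x) = 4x^3 + -10x
f''(x) = 12x^2 + -10
f''(0) = -10 < 0, so not convex near x = 0
Therefore, f is not globally convex on R.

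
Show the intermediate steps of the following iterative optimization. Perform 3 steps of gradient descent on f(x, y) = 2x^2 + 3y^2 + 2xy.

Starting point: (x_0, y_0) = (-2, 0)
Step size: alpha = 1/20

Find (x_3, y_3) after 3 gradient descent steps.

f(x,y) = 2x^2 + 3y^2 + 2xy
grad_x = 4x + 2y, grad_y = 6y + 2x
Step 1: grad = (-8, -4), (-8/5, 1/5)
Step 2: grad = (-6, -2), (-13/10, 3/10)
Step 3: grad = (-23/5, -4/5), (-107/100, 17/50)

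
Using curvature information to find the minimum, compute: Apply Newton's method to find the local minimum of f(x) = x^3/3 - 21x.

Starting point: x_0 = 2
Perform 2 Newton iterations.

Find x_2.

f(x) = x^3/3 - 21x
f'(x) = x^2 - 21, f''(x) = 2x
Newton update: x_{n+1} = x_n - (x_n^2 - 21)/(2*x_n)
Step 1: x_0 = 2, f'=-17, f''=4, x_1 = 25/4
Step 2: x_1 = 25/4, f'=289/16, f''=25/2, x_2 = 961/200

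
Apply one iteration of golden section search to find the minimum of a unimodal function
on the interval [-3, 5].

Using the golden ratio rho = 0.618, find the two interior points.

Golden section search on [-3, 5].
Golden ratio rho = 0.618 (approx).
Interior points:
  x_1 = -3 + (1-0.618)*8 = 0.0560
  x_2 = -3 + 0.618*8 = 1.9440
Compare f(x_1) and f(x_2) to determine which subinterval to keep.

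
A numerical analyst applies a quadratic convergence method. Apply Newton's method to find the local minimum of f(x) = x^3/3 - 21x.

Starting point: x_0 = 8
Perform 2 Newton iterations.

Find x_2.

f(x) = x^3/3 - 21x
f'(x) = x^2 - 21, f''(x) = 2x
Newton update: x_{n+1} = x_n - (x_n^2 - 21)/(2*x_n)
Step 1: x_0 = 8, f'=43, f''=16, x_1 = 85/16
Step 2: x_1 = 85/16, f'=1849/256, f''=85/8, x_2 = 12601/2720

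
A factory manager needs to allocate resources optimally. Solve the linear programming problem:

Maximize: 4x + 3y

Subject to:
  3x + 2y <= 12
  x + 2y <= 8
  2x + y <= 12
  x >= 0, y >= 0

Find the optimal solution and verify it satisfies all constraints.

Feasible vertices: (0, 0), (0, 4), (2, 3), (4, 0)
Objective 4x + 3y at each vertex:
  (0, 0): 0
  (0, 4): 12
  (2, 3): 17
  (4, 0): 16
Maximum is 17 at (2, 3).
Verify constraints at (x, y) = (2, 3):
  3*2 + 2*3 = 12 <= 12 (active)
  1*2 + 2*3 = 8 <= 8 (active)
  2*2 + 1*3 = 7 <= 12
  x = 2 >= 0, y = 3 >= 0. All constraints satisfied.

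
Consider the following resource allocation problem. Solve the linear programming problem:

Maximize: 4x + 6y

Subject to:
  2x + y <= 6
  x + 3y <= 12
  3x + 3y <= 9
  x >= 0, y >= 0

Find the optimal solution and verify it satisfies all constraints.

Feasible vertices: (0, 0), (0, 3), (3, 0)
Objective 4x + 6y at each vertex:
  (0, 0): 0
  (0, 3): 18
  (3, 0): 12
Maximum is 18 at (0, 3).
Verify constraints at (x, y) = (0, 3):
  2*0 + 1*3 = 3 <= 6
  1*0 + 3*3 = 9 <= 12
  3*0 + 3*3 = 9 <= 9 (active)
  x = 0 >= 0, y = 3 >= 0. All constraints satisfied.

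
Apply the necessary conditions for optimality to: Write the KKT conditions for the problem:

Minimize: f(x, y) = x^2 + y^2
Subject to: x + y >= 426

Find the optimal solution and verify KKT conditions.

KKT conditions for min x^2 + y^2 s.t. x + y >= 426:
Stationarity: 2x = mu, 2y = mu
So x = y = mu/2.
Complementary slackness: mu*(x + y - 426) = 0
Primal feasibility: x + y >= 426; dual feasibility: mu >= 0
If mu = 0 then x = y = 0, but 0 + 0 < 426 is infeasible, so the constraint is active.
Constraint active: x + y = 2*(mu/2) = 426 => mu = 426
x = y = 213, f = 90738
Verify: stationarity 2*213 = 426 = mu; primal 213 + 213 = 426 >= 426; dual mu = 426 >= 0; complementary slackness 426*(426 - 426) = 0. All KKT conditions hold.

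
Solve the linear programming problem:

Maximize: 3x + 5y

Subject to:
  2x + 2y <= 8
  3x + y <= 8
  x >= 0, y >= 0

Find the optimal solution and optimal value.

Feasible vertices: (0, 0), (0, 4), (2, 2), (8/3, 0)
Objective 3x + 5y at each:
  (0, 0): 0
  (0, 4): 20
  (2, 2): 16
  (8/3, 0): 8
Maximum is 20 at (0, 4).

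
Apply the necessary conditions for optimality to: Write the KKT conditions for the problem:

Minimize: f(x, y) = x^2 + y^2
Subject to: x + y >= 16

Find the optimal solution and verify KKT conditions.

KKT conditions for min x^2 + y^2 s.t. x + y >= 16:
Stationarity: 2x = mu, 2y = mu
So x = y = mu/2.
Complementary slackness: mu*(x + y - 16) = 0
Primal feasibility: x + y >= 16; dual feasibility: mu >= 0
If mu = 0 then x = y = 0, but 0 + 0 < 16 is infeasible, so the constraint is active.
Constraint active: x + y = 2*(mu/2) = 16 => mu = 16
x = y = 8, f = 128
Verify: stationarity 2*8 = 16 = mu; primal 8 + 8 = 16 >= 16; dual mu = 16 >= 0; complementary slackness 16*(16 - 16) = 0. All KKT conditions hold.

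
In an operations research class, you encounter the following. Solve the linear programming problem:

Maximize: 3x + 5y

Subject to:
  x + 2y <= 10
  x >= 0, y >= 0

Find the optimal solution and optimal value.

The feasible region has vertices at [(0, 0), (10, 0), (0, 5)].
Checking objective 3x + 5y at each vertex:
  (0, 0): 3*0 + 5*0 = 0
  (10, 0): 3*10 + 5*0 = 30
  (0, 5): 3*0 + 5*5 = 25
Maximum is 30 at (10, 0).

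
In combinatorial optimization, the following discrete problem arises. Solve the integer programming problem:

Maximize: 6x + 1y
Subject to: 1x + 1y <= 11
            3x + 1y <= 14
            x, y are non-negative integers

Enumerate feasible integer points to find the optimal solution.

Constraint 1: 1x + 1y <= 11
Constraint 2: 3x + 1y <= 14
Feasible x range (need y >= 0): 0 <= x <= min(11/1, 14/3) => x in {0, ..., 4}.
Enumerate feasible integer points row by row (the coefficient of y is 1 > 0, so for each x the largest feasible y gives the best value):
  x = 0: y <= min((11 - 1*0)/1, (14 - 3*0)/1) => y in {0, ..., 11}; best 6*0 + 1*11 = 11
  x = 1: y <= min((11 - 1*1)/1, (14 - 3*1)/1) => y in {0, ..., 10}; best 6*1 + 1*10 = 16
  x = 2: y <= min((11 - 1*2)/1, (14 - 3*2)/1) => y in {0, ..., 8}; best 6*2 + 1*8 = 20
  x = 3: y <= min((11 - 1*3)/1, (14 - 3*3)/1) => y in {0, ..., 5}; best 6*3 + 1*5 = 23
  x = 4: y <= min((11 - 1*4)/1, (14 - 3*4)/1) => y in {0, ..., 2}; best 6*4 + 1*2 = 26
The maximum 6x + 1y = 26 is achieved at x = 4, y = 2.
Check: 1*4 + 1*2 = 6 <= 11 and 3*4 + 1*2 = 14 <= 14.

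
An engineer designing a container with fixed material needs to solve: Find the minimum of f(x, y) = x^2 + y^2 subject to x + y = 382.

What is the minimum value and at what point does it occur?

Substitute y = 382 - x into f(x,y) = x^2 + y^2:
g(x) = x^2 + (382 - x)^2 = 2x^2 - 764x + 145924
g'(x) = 4x - 764 = 0  =>  x = 191
y = 382 - 191 = 191
Minimum value = 191^2 + 191^2 = 72962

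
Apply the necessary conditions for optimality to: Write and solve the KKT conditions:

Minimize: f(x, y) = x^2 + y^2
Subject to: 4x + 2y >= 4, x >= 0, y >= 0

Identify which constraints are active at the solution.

KKT conditions for min x^2 + y^2 s.t. 4x + 2y >= 4, x >= 0, y >= 0:
Stationarity: 2x = mu*4 + mu_x, 2y = mu*2 + mu_y, with mu, mu_x, mu_y >= 0
Complementary slackness: mu*(4x + 2y - 4) = 0, mu_x*x = 0, mu_y*y = 0
(0, 0) is infeasible (4*0 + 2*0 < 4), so if mu = 0 stationarity would force x = mu_x/2 >= 0, y = mu_y/2 >= 0 with mu_x*x = mu_y*y = 0, i.e. x = y = 0: contradiction. Hence mu > 0 and 4x + 2y = 4 is active.
Try x > 0, y > 0 (so mu_x = mu_y = 0): x = 4*mu/2, y = 2*mu/2
Substitute: 4*(4*mu/2) + 2*(2*mu/2) = 4
  mu*20/2 = 4 => mu = 2/5
x* = 4/5 > 0, y* = 2/5 > 0, consistent with mu_x = mu_y = 0.
f is convex and the constraints are linear, so this KKT point is the global minimum.
f* = 4/5
Active constraints: 4x + 2y >= 4 (holds with equality, mu = 2/5 > 0); x >= 0 and y >= 0 are inactive (mu_x = mu_y = 0).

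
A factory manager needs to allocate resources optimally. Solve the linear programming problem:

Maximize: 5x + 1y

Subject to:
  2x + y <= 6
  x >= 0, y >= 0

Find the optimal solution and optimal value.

The feasible region has vertices at [(0, 0), (3, 0), (0, 6)].
Checking objective 5x + 1y at each vertex:
  (0, 0): 5*0 + 1*0 = 0
  (3, 0): 5*3 + 1*0 = 15
  (0, 6): 5*0 + 1*6 = 6
Maximum is 15 at (3, 0).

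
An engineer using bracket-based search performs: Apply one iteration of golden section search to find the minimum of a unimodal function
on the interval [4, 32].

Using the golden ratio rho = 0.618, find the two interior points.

Golden section search on [4, 32].
Golden ratio rho = 0.618 (approx).
Interior points:
  x_1 = 4 + (1-0.618)*28 = 14.6960
  x_2 = 4 + 0.618*28 = 21.3040
Compare f(x_1) and f(x_2) to determine which subinterval to keep.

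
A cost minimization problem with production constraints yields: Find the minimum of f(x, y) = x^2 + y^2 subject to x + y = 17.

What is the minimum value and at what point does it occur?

Substitute y = 17 - x into f(x,y) = x^2 + y^2:
g(x) = x^2 + (17 - x)^2 = 2x^2 - 34x + 289
g'(x) = 4x - 34 = 0  =>  x = 17/2
y = 17 - 17/2 = 17/2
Minimum value = (17/2)^2 + (17/2)^2 = 289/2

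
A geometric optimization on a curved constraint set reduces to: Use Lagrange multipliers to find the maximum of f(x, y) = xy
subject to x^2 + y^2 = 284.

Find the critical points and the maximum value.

Lagrange conditions: y = 2*lambda*x and x = 2*lambda*y
If x = 0 then y = 0, violating the constraint, so x, y != 0.
Dividing: y/x = x/y => x^2 = y^2 => y = x or y = -x
Constraint: 2x^2 = 284 => x^2 = 142 => x = +/-sqrt(142)
Critical points: (sqrt(142), sqrt(142)), (-sqrt(142), -sqrt(142)), (sqrt(142), -sqrt(142)), (-sqrt(142), sqrt(142))
  y = x:  xy = x^2 = 142  at (sqrt(142), sqrt(142)) and (-sqrt(142), -sqrt(142))
  y = -x: xy = -x^2 = -142 at (sqrt(142), -sqrt(142)) and (-sqrt(142), sqrt(142))
Maximum xy = 142 at (sqrt(142), sqrt(142)) and (-sqrt(142), -sqrt(142))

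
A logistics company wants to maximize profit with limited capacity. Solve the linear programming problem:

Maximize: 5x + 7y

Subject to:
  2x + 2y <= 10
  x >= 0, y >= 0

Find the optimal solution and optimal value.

The feasible region has vertices at [(0, 0), (5, 0), (0, 5)].
Checking objective 5x + 7y at each vertex:
  (0, 0): 5*0 + 7*0 = 0
  (5, 0): 5*5 + 7*0 = 25
  (0, 5): 5*0 + 7*5 = 35
Maximum is 35 at (0, 5).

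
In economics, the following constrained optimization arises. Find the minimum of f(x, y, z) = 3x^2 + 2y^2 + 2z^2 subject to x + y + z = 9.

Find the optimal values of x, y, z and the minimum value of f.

Using Lagrange multipliers on f = 3x^2 + 2y^2 + 2z^2 with constraint x + y + z = 9:
Conditions: 2*3*x = lambda, 2*2*y = lambda, 2*2*z = lambda
So x = lambda/6, y = lambda/4, z = lambda/4
Substituting into constraint: lambda * (2/3) = 9
lambda = 27/2
x = 9/4, y = 27/8, z = 27/8
Minimum value = 243/4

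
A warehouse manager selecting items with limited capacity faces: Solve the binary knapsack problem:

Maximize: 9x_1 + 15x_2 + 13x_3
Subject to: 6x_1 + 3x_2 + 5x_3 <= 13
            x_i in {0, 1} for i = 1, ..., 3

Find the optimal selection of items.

Items: item 1 (v=9, w=6), item 2 (v=15, w=3), item 3 (v=13, w=5)
Capacity: 13
Checking all 8 subsets (w = total weight, v = total value):
  {}: w = 0, v = 0
  {1}: w = 6, v = 9
  {2}: w = 3, v = 15
  {3}: w = 5, v = 13
  {1, 2}: w = 9, v = 24
  {1, 3}: w = 11, v = 22
  {2, 3}: w = 8, v = 28
  {1, 2, 3}: w = 14 > 13, infeasible
Best feasible subset: items [2, 3]
Total weight: 8 <= 13, total value: 28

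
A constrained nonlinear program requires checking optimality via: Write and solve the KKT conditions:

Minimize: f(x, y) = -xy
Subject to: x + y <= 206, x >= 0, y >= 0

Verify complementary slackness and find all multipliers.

Problem: min -xy s.t. x + y <= 206 (multiplier lambda), x >= 0 (mu_x), y >= 0 (mu_y)
KKT stationarity: -y + lambda - mu_x = 0, -x + lambda - mu_y = 0, with lambda, mu_x, mu_y >= 0
Complementary slackness: lambda*(x + y - 206) = 0, mu_x*x = 0, mu_y*y = 0
If lambda = 0: y = -mu_x <= 0 and x = -mu_y <= 0 force x = y = 0 with f = 0; but x = y = 103 is feasible with f = -10609 < 0, so this is not the minimum. Hence lambda > 0 and x + y = 206.
Try x > 0, y > 0 (so mu_x = mu_y = 0): y = lambda, x = lambda => x = y = lambda
x + y = 206 => 2*lambda = 206 => lambda = 103
x* = y* = 103 > 0, consistent with mu_x = mu_y = 0.
(Any feasible point with x = 0 or y = 0 has f = 0 > -10609, so the minimum is not on those boundaries.)
min(-xy) = -10609 (i.e. max xy = 10609)
Multipliers: lambda = 103, mu_x = 0, mu_y = 0
Complementary slackness: lambda*(x + y - 206) = 103*(103 + 103 - 206) = 0, mu_x*x = 0*103 = 0, mu_y*y = 0*103 = 0. Satisfied.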